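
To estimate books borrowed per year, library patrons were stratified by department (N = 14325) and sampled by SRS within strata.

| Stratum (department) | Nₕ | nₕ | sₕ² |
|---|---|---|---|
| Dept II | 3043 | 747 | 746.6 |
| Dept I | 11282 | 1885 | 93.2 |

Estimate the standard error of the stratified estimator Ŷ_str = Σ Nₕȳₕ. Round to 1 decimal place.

3496.4

Var(Ŷ_str) = Σₕ Nₕ²(1 − fₕ)sₕ²/nₕ.
Dept II: 3043²·(1 − 747/3043)·746.6/747 = 6.9829868 × 10^6.
Dept I: 11282²·(1 − 1885/11282)·93.2/1885 = 5.2417932 × 10^6.
Sum = 1.222478 × 10^7.
SE = √(1.222478 × 10^7) = 3496.4.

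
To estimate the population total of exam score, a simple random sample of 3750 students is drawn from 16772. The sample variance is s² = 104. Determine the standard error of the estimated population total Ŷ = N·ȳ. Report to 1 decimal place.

2461.1

Var(Ŷ) = N²·Var(ȳ) = N²·(1 − n/N)·s²/n.
f = 3750/16772 = 0.22358693; Var(ȳ) = 0.77641307·104/3750 = 0.021532522.
Var(Ŷ) = 16772² · 0.021532522 = 6.0570981 × 10^6.
SE(Ŷ) = √(6.0570981 × 10^6) = 2461.1.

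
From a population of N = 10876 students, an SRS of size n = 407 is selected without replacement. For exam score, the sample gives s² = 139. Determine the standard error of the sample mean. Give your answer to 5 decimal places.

0.57336

Under SRS without replacement, Var(ȳ) = (1 − f)·s²/n with f = n/N = 407/10876 = 0.03742185.
Var(ȳ) = (1 − 0.03742185)·139/407 = 0.96257815·0.34152334 = 0.32874291.
SE(ȳ) = √(0.32874291) = 0.57336.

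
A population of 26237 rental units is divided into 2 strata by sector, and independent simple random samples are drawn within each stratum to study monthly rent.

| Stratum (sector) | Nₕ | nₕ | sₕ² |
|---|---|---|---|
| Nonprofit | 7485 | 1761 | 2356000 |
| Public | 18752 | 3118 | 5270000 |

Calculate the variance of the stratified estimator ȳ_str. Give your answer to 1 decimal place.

Var(ȳ_str) = Σₕ Wₕ²(1 − fₕ)sₕ²/nₕ with Wₕ = Nₕ/N, N = 26237.
Nonprofit: Wₕ = 0.28528414; term = 0.28528414²·(1 − 0.23527054)·2356000/1761 = 83.268168.
Public: Wₕ = 0.71471586; term = 0.71471586²·(1 − 0.16627560)·5270000/3118 = 719.81991.
Sum = 803.08808.

803.1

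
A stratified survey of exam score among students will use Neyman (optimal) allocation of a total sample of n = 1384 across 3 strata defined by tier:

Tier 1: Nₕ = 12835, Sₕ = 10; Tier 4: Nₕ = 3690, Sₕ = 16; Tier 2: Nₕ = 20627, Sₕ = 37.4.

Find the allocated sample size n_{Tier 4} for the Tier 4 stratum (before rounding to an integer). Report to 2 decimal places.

Neyman allocation: nₕ = n·NₕSₕ / Σⱼ NⱼSⱼ.
Σ NⱼSⱼ = 12835·10 + 3690·16 + 20627·37.4 = 958839.8.
n_{Tier 4} = 1384·3690·16 / 958839.8 = 85.22.

85.22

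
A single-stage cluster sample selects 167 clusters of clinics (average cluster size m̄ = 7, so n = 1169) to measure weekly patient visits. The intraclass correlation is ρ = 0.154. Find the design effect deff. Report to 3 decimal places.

1.924

deff = 1 + (7 − 1)·0.154 = 1 + 0.924 = 1.924.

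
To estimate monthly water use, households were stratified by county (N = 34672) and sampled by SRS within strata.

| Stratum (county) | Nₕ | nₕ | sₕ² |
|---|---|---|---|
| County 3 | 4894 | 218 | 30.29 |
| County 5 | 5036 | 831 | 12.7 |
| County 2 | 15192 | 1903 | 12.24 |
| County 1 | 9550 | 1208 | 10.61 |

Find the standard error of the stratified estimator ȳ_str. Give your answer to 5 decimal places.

Var(ȳ_str) = Σₕ Wₕ²(1 − fₕ)sₕ²/nₕ with Wₕ = Nₕ/N, N = 34672.
County 3: Wₕ = 0.14115136; term = 0.14115136²·(1 − 0.04454434)·30.29/218 = 0.0026449865.
County 5: Wₕ = 0.14524689; term = 0.14524689²·(1 − 0.16501191)·12.7/831 = 2.6921337 × 10^-4.
County 2: Wₕ = 0.43816336; term = 0.43816336²·(1 − 0.12526330)·12.24/1903 = 0.00108017.
County 1: Wₕ = 0.27543839; term = 0.27543839²·(1 − 0.12649215)·10.61/1208 = 5.8205526 × 10^-4.
Sum = 0.0045764251.
SE = √(0.0045764251) = 0.06765.

0.06765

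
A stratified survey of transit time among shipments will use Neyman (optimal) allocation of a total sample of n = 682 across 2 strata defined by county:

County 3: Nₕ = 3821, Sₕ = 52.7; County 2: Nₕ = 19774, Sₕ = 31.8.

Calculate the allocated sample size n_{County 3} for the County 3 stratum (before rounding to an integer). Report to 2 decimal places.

165.42

Neyman allocation: nₕ = n·NₕSₕ / Σⱼ NⱼSⱼ.
Σ NⱼSⱼ = 3821·52.7 + 19774·31.8 = 830179.9.
n_{County 3} = 682·3821·52.7 / 830179.9 = 165.42.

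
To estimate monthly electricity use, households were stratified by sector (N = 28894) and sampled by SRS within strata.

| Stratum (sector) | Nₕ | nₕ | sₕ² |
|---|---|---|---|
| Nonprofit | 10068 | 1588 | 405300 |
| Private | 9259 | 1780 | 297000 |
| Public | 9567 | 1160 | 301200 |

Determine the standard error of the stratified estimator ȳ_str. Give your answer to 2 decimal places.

8.06

Var(ȳ_str) = Σₕ Wₕ²(1 − fₕ)sₕ²/nₕ with Wₕ = Nₕ/N, N = 28894.
Nonprofit: Wₕ = 0.34844604; term = 0.34844604²·(1 − 0.15772745)·405300/1588 = 26.10056.
Private: Wₕ = 0.32044715; term = 0.32044715²·(1 − 0.19224538)·297000/1780 = 13.839765.
Public: Wₕ = 0.33110680; term = 0.33110680²·(1 − 0.12125013)·301200/1160 = 25.014882.
Sum = 64.955207.
SE = √(64.955207) = 8.06.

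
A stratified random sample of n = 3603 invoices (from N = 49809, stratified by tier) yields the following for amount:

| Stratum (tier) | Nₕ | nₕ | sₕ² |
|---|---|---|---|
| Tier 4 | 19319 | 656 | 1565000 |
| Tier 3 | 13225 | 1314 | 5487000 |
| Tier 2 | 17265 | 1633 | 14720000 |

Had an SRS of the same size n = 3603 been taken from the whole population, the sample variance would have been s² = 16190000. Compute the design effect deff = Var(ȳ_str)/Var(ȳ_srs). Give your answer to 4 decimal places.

Var(ȳ_str) = Σ Wₕ²(1−fₕ)sₕ²/nₕ with Wₕ = Nₕ/49809:
  Tier 4: (19319/49809)²·(1−656/19319)·1565000/656 = 346.70568
  Tier 3: (13225/49809)²·(1−1314/13225)·5487000/1314 = 265.13548
  Tier 2: (17265/49809)²·(1−1633/17265)·14720000/1633 = 980.58921
  → Var(ȳ_str) = 1592.4304.
Var(ȳ_srs) = (1 − 3603/49809)·16190000/3603 = 4168.436.
deff = 1592.4304 / 4168.436 = 0.3820.

0.3820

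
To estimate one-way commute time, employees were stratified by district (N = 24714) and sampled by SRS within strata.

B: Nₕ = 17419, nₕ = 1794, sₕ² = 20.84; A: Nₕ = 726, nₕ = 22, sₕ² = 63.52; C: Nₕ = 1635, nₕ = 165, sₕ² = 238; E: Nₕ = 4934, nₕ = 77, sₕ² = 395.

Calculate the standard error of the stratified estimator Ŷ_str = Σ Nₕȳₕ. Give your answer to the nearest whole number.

Var(Ŷ_str) = Σₕ Nₕ²(1 − fₕ)sₕ²/nₕ.
B: 17419²·(1 − 1794/17419)·20.84/1794 = 3.1616844 × 10^6.
A: 726²·(1 − 22/726)·63.52/22 = 1.4756966 × 10^6.
C: 1635²·(1 − 165/1635)·238/165 = 3.4667945 × 10^6.
E: 4934²·(1 − 77/4934)·395/77 = 1.2293445 × 10^8.
Sum = 1.3103863 × 10^8.
SE = √(1.3103863 × 10^8) = 11447.

11447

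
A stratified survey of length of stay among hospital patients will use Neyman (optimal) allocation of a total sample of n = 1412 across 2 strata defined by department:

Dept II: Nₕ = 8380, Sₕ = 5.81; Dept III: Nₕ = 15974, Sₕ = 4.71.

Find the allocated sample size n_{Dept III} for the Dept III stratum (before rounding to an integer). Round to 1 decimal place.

857.3

Neyman allocation: nₕ = n·NₕSₕ / Σⱼ NⱼSⱼ.
Σ NⱼSⱼ = 8380·5.81 + 15974·4.71 = 123925.34.
n_{Dept III} = 1412·15974·4.71 / 123925.34 = 857.3.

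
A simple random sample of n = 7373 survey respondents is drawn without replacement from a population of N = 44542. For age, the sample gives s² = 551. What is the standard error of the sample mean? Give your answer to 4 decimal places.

Under SRS without replacement, Var(ȳ) = (1 − f)·s²/n with f = n/N = 7373/44542 = 0.16552916.
Var(ȳ) = (1 − 0.16552916)·551/7373 = 0.83447084·0.074732131 = 0.062361784.
SE(ȳ) = √(0.062361784) = 0.2497.

0.2497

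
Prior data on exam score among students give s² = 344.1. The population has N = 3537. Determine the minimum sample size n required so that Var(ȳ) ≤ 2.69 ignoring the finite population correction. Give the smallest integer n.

Without fpc, n₀ = s²/D = 344.1/2.69 = 127.9182.
Rounding up, n = 128.

128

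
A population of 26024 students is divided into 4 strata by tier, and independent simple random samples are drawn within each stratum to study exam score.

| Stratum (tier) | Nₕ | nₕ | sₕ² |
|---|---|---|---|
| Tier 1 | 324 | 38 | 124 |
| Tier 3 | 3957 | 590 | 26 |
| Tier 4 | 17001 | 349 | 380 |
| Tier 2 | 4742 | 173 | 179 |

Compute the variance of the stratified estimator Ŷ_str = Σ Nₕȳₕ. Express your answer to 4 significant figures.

3.316 × 10^8

Var(Ŷ_str) = Σₕ Nₕ²(1 − fₕ)sₕ²/nₕ.
Tier 1: 324²·(1 − 38/324)·124/38 = 302377.26.
Tier 3: 3957²·(1 − 590/3957)·26/590 = 587124.91.
Tier 4: 17001²·(1 − 349/17001)·380/349 = 3.0824713 × 10^8.
Tier 2: 4742²·(1 − 173/4742)·179/173 = 2.2417627 × 10^7.
Sum = 3.3155426 × 10^8.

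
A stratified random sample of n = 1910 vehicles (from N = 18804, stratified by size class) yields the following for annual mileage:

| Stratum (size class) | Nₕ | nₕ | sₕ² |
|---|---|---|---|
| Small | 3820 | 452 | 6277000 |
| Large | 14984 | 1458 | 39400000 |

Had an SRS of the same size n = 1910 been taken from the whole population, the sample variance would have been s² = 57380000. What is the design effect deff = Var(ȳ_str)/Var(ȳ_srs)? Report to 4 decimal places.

0.5926

Var(ȳ_str) = Σ Wₕ²(1−fₕ)sₕ²/nₕ with Wₕ = Nₕ/18804:
  Small: (3820/18804)²·(1−452/3820)·6277000/452 = 505.29925
  Large: (14984/18804)²·(1−1458/14984)·39400000/1458 = 15489.427
  → Var(ȳ_str) = 15994.726.
Var(ȳ_srs) = (1 − 1910/18804)·57380000/1910 = 26990.406.
deff = 15994.726 / 26990.406 = 0.5926.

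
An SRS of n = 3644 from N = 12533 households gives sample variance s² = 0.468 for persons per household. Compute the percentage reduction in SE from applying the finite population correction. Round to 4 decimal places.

f = n/N = 3644/12533 = 0.29075241.
SE_no-fpc = √(s²/n) = 0.011332709; SE_fpc = √((1−f)s²/n) = 0.0095440493.
Ratio = √(1−f) = 0.84216838. Reduction = 100·(1 − 0.84216838) = 15.7832%.

15.7832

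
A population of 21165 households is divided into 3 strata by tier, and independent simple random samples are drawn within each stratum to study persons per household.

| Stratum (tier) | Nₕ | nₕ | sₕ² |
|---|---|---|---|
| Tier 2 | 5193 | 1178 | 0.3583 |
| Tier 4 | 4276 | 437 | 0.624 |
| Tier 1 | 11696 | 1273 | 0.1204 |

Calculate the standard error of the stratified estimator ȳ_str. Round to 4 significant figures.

Var(ȳ_str) = Σₕ Wₕ²(1 − fₕ)sₕ²/nₕ with Wₕ = Nₕ/N, N = 21165.
Tier 2: Wₕ = 0.24535790; term = 0.24535790²·(1 − 0.22684383)·0.3583/1178 = 1.4156922 × 10^-5.
Tier 4: Wₕ = 0.20203166; term = 0.20203166²·(1 − 0.10219832)·0.624/437 = 5.2326588 × 10^-5.
Tier 1: Wₕ = 0.55261044; term = 0.55261044²·(1 − 0.10884063)·0.1204/1273 = 2.5738998 × 10^-5.
Sum = 9.2222508 × 10^-5.
SE = √(9.2222508 × 10^-5) = 0.009603.

0.009603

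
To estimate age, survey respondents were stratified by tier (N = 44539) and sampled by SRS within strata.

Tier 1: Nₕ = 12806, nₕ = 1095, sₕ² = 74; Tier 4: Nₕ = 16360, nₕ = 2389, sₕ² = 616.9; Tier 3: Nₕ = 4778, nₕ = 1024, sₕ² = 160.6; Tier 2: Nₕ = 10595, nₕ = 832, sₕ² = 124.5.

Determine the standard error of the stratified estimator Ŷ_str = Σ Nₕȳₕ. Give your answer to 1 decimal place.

Var(Ŷ_str) = Σₕ Nₕ²(1 − fₕ)sₕ²/nₕ.
Tier 1: 12806²·(1 − 1095/12806)·74/1095 = 1.0135031 × 10^7.
Tier 4: 16360²·(1 − 2389/16360)·616.9/2389 = 5.9021387 × 10^7.
Tier 3: 4778²·(1 − 1024/4778)·160.6/1024 = 2.8131054 × 10^6.
Tier 2: 10595²·(1 − 832/10595)·124.5/832 = 1.547855 × 10^7.
Sum = 8.7448073 × 10^7.
SE = √(8.7448073 × 10^7) = 9351.4.

9351.4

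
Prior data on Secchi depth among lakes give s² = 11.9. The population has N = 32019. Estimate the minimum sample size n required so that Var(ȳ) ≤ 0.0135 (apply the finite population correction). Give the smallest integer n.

Without fpc, n₀ = s²/D = 11.9/0.0135 = 881.4815.
With fpc, (1 − n/N)·s²/n ≤ D requires n ≥ n₀/(1 + n₀/N) = 881.4815/(1 + 881.4815/32019) = 857.8645.
Rounding up, n = 858.

858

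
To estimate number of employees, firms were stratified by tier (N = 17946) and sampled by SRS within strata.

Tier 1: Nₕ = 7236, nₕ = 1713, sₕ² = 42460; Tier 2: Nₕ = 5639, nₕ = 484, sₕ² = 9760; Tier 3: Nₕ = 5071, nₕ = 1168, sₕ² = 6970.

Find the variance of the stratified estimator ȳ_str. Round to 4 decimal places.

Var(ȳ_str) = Σₕ Wₕ²(1 − fₕ)sₕ²/nₕ with Wₕ = Nₕ/N, N = 17946.
Tier 1: Wₕ = 0.40320963; term = 0.40320963²·(1 − 0.23673300)·42460/1713 = 3.0758199.
Tier 2: Wₕ = 0.31422044; term = 0.31422044²·(1 − 0.08583082)·9760/484 = 1.8201195.
Tier 3: Wₕ = 0.28256993; term = 0.28256993²·(1 − 0.23032932)·6970/1168 = 0.36673028.
Sum = 5.2626697.

5.2627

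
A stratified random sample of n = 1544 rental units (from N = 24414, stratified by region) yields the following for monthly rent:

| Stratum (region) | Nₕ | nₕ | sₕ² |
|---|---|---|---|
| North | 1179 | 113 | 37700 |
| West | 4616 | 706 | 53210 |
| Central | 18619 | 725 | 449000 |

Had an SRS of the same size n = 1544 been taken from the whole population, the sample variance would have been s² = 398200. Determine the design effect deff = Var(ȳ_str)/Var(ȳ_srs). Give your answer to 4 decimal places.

Var(ȳ_str) = Σ Wₕ²(1−fₕ)sₕ²/nₕ with Wₕ = Nₕ/24414:
  North: (1179/24414)²·(1−113/1179)·37700/113 = 0.70348693
  West: (4616/24414)²·(1−706/4616)·53210/706 = 2.2821976
  Central: (18619/24414)²·(1−725/18619)·449000/725 = 346.17383
  → Var(ȳ_str) = 349.15951.
Var(ȳ_srs) = (1 − 1544/24414)·398200/1544 = 241.59124.
deff = 349.15951 / 241.59124 = 1.4452.

1.4452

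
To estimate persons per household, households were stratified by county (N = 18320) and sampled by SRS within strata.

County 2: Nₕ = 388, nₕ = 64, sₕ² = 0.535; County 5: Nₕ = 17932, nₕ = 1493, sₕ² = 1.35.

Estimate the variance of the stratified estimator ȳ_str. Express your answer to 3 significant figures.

7.97 × 10^-4

Var(ȳ_str) = Σₕ Wₕ²(1 − fₕ)sₕ²/nₕ with Wₕ = Nₕ/N, N = 18320.
County 2: Wₕ = 0.02117904; term = 0.02117904²·(1 − 0.16494845)·0.535/64 = 3.1311192 × 10^-6.
County 5: Wₕ = 0.97882096; term = 0.97882096²·(1 − 0.08325898)·1.35/1493 = 7.94195 × 10^-4.
Sum = 7.9732612 × 10^-4.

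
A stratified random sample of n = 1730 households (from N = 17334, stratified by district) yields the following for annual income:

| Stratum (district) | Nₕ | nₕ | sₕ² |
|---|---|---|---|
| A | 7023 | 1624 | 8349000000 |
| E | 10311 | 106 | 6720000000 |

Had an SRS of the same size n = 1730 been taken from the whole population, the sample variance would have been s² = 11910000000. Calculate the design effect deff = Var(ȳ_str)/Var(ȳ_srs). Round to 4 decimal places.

Var(ȳ_str) = Σ Wₕ²(1−fₕ)sₕ²/nₕ with Wₕ = Nₕ/17334:
  A: (7023/17334)²·(1−1624/7023)·8349000000/1624 = 648764.16
  E: (10311/17334)²·(1−106/10311)·6720000000/106 = 2.2201362 × 10^7
  → Var(ȳ_str) = 2.2850126 × 10^7.
Var(ȳ_srs) = (1 − 1730/17334)·11910000000/1730 = 6.1973041 × 10^6.
deff = (2.2850126 × 10^7) / (6.1973041 × 10^6) = 3.6871.

3.6871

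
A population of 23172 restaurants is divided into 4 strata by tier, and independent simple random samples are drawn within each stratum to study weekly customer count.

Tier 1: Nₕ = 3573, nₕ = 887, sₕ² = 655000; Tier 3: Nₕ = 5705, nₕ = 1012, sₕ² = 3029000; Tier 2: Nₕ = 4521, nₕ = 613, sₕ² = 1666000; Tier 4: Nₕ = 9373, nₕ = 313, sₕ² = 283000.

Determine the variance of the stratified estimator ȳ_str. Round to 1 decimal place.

Var(ȳ_str) = Σₕ Wₕ²(1 − fₕ)sₕ²/nₕ with Wₕ = Nₕ/N, N = 23172.
Tier 1: Wₕ = 0.15419472; term = 0.15419472²·(1 − 0.24825077)·655000/887 = 13.198655.
Tier 3: Wₕ = 0.24620231; term = 0.24620231²·(1 − 0.17738826)·3029000/1012 = 149.24436.
Tier 2: Wₕ = 0.19510616; term = 0.19510616²·(1 − 0.13558947)·1666000/613 = 89.428623.
Tier 4: Wₕ = 0.40449681; term = 0.40449681²·(1 − 0.03339379)·283000/313 = 142.99534.
Sum = 394.86698.

394.9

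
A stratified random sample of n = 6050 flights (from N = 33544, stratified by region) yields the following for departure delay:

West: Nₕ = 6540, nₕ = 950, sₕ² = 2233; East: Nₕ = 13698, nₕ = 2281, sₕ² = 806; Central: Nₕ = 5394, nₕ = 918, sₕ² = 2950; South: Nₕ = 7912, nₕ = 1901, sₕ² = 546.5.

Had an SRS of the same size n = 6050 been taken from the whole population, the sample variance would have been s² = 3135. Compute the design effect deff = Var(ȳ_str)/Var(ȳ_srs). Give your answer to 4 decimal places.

0.4864

Var(ȳ_str) = Σ Wₕ²(1−fₕ)sₕ²/nₕ with Wₕ = Nₕ/33544:
  West: (6540/33544)²·(1−950/6540)·2233/950 = 0.076370384
  East: (13698/33544)²·(1−2281/13698)·806/2281 = 0.049112181
  Central: (5394/33544)²·(1−918/5394)·2950/918 = 0.068952601
  South: (7912/33544)²·(1−1901/7912)·546.5/1901 = 0.012150981
  → Var(ȳ_str) = 0.20658615.
Var(ȳ_srs) = (1 − 6050/33544)·3135/6050 = 0.42472248.
deff = 0.20658615 / 0.42472248 = 0.4864.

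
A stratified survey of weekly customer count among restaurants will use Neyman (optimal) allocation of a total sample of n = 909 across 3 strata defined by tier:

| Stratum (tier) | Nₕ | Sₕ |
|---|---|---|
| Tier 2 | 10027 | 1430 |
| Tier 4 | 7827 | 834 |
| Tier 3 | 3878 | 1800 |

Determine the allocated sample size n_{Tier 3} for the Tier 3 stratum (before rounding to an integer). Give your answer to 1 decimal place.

Neyman allocation: nₕ = n·NₕSₕ / Σⱼ NⱼSⱼ.
Σ NⱼSⱼ = 10027·1430 + 7827·834 + 3878·1800 = 2.7846728 × 10^7.
n_{Tier 3} = 909·3878·1800 / (2.7846728 × 10^7) = 227.9.

227.9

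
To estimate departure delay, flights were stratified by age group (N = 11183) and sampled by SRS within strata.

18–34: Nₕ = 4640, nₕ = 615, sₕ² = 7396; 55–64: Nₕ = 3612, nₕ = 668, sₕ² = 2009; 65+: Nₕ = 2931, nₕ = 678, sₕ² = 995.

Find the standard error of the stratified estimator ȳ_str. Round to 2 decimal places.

1.46

Var(ȳ_str) = Σₕ Wₕ²(1 − fₕ)sₕ²/nₕ with Wₕ = Nₕ/N, N = 11183.
18–34: Wₕ = 0.41491550; term = 0.41491550²·(1 − 0.13254310)·7396/615 = 1.7959283.
55–64: Wₕ = 0.32299025; term = 0.32299025²·(1 − 0.18493909)·2009/668 = 0.25572452.
65+: Wₕ = 0.26209425; term = 0.26209425²·(1 − 0.23132037)·995/678 = 0.077491443.
Sum = 2.1291443.
SE = √(2.1291443) = 1.46.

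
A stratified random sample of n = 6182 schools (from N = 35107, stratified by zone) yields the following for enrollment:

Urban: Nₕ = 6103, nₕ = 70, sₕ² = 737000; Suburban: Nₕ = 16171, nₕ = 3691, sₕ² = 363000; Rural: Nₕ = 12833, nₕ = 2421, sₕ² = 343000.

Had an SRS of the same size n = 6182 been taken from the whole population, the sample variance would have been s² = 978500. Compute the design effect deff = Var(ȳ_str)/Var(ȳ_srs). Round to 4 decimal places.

2.6531

Var(ȳ_str) = Σ Wₕ²(1−fₕ)sₕ²/nₕ with Wₕ = Nₕ/35107:
  Urban: (6103/35107)²·(1−70/6103)·737000/70 = 314.52756
  Suburban: (16171/35107)²·(1−3691/16171)·363000/3691 = 16.103735
  Rural: (12833/35107)²·(1−2421/12833)·343000/2421 = 15.3594
  → Var(ȳ_str) = 345.9907.
Var(ȳ_srs) = (1 − 6182/35107)·978500/6182 = 130.41017.
deff = 345.9907 / 130.41017 = 2.6531.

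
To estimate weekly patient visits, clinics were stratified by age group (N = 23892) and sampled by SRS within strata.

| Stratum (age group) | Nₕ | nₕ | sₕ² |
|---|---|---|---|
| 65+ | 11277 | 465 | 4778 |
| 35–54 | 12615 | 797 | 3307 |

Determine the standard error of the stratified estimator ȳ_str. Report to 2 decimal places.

Var(ȳ_str) = Σₕ Wₕ²(1 − fₕ)sₕ²/nₕ with Wₕ = Nₕ/N, N = 23892.
65+: Wₕ = 0.47199900; term = 0.47199900²·(1 − 0.04123437)·4778/465 = 2.1947638.
35–54: Wₕ = 0.52800100; term = 0.52800100²·(1 − 0.06317876)·3307/797 = 1.0836826.
Sum = 3.2784464.
SE = √(3.2784464) = 1.81.

1.81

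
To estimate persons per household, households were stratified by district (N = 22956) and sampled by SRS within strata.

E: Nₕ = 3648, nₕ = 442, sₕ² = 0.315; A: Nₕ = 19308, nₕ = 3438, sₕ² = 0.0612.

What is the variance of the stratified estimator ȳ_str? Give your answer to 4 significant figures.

2.617 × 10^-5

Var(ȳ_str) = Σₕ Wₕ²(1 − fₕ)sₕ²/nₕ with Wₕ = Nₕ/N, N = 22956.
E: Wₕ = 0.15891270; term = 0.15891270²·(1 − 0.12116228)·0.315/442 = 1.5816639 × 10^-5.
A: Wₕ = 0.84108730; term = 0.84108730²·(1 − 0.17806091)·0.0612/3438 = 1.0350643 × 10^-5.
Sum = 2.6167282 × 10^-5.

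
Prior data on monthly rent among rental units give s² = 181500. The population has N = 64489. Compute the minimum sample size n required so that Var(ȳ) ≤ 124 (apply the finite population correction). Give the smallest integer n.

Without fpc, n₀ = s²/D = 181500/124 = 1463.7097.
With fpc, (1 − n/N)·s²/n ≤ D requires n ≥ n₀/(1 + n₀/N) = 1463.7097/(1 + 1463.7097/64489) = 1431.2251.
Rounding up, n = 1432.

1432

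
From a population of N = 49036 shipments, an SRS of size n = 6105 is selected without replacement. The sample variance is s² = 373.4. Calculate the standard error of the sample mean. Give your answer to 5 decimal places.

Under SRS without replacement, Var(ȳ) = (1 − f)·s²/n with f = n/N = 6105/49036 = 0.12450037.
Var(ȳ) = (1 − 0.12450037)·373.4/6105 = 0.87549963·0.061162981 = 0.053548168.
SE(ȳ) = √(0.053548168) = 0.23140.

0.23140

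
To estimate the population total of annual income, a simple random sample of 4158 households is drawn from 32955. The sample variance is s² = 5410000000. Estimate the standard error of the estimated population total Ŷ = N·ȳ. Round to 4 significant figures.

Var(Ŷ) = N²·Var(ȳ) = N²·(1 − n/N)·s²/n.
f = 4158/32955 = 0.12617205; Var(ȳ) = 0.87382795·5410000000/4158 = 1.136943 × 10^6.
Var(Ŷ) = 32955² · (1.136943 × 10^6) = 1.2347565 × 10^15.
SE(Ŷ) = √(1.2347565 × 10^15) = 3.514 × 10^7.

3.514 × 10^7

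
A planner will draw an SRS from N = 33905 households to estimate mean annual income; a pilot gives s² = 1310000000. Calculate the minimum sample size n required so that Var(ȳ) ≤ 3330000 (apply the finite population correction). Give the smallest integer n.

389

Without fpc, n₀ = s²/D = 1310000000/3330000 = 393.3934.
With fpc, (1 − n/N)·s²/n ≤ D requires n ≥ n₀/(1 + n₀/N) = 393.3934/(1 + 393.3934/33905) = 388.8813.
Rounding up, n = 389.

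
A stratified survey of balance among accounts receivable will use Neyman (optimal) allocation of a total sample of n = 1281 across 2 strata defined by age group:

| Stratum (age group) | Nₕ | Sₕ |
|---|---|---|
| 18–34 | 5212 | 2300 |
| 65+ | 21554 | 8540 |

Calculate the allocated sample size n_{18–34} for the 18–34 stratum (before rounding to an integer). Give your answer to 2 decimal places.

Neyman allocation: nₕ = n·NₕSₕ / Σⱼ NⱼSⱼ.
Σ NⱼSⱼ = 5212·2300 + 21554·8540 = 1.9605876 × 10^8.
n_{18–34} = 1281·5212·2300 / (1.9605876 × 10^8) = 78.32.

78.32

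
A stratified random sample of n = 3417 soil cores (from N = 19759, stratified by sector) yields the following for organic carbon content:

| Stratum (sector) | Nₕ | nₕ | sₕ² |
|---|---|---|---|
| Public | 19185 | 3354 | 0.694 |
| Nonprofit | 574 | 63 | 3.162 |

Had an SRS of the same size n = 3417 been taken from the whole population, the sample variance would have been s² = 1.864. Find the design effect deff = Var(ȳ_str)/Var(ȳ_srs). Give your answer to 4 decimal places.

Var(ȳ_str) = Σ Wₕ²(1−fₕ)sₕ²/nₕ with Wₕ = Nₕ/19759:
  Public: (19185/19759)²·(1−3354/19185)·0.694/3354 = 1.6096692 × 10^-4
  Nonprofit: (574/19759)²·(1−63/574)·3.162/63 = 3.7707191 × 10^-5
  → Var(ȳ_str) = 1.9867411 × 10^-4.
Var(ȳ_srs) = (1 − 3417/19759)·1.864/3417 = 4.51171 × 10^-4.
deff = (1.9867411 × 10^-4) / (4.51171 × 10^-4) = 0.4404.

0.4404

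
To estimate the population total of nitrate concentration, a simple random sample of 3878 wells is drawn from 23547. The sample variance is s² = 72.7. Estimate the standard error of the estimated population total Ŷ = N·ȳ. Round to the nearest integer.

Var(Ŷ) = N²·Var(ȳ) = N²·(1 − n/N)·s²/n.
f = 3878/23547 = 0.16469189; Var(ȳ) = 0.83530811·72.7/3878 = 0.015659335.
Var(Ŷ) = 23547² · 0.015659335 = 8.6824938 × 10^6.
SE(Ŷ) = √(8.6824938 × 10^6) = 2947.

2947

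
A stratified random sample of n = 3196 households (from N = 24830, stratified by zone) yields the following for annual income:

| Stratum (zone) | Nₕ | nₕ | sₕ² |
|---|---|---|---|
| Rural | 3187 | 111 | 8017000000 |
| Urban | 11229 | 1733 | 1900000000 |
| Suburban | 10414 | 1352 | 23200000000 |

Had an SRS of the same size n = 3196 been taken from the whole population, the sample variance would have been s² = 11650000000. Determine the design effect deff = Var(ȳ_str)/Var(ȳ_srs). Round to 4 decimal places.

1.2483

Var(ȳ_str) = Σ Wₕ²(1−fₕ)sₕ²/nₕ with Wₕ = Nₕ/24830:
  Rural: (3187/24830)²·(1−111/3187)·8017000000/111 = 1.1484282 × 10^6
  Urban: (11229/24830)²·(1−1733/11229)·1900000000/1733 = 189619.67
  Suburban: (10414/24830)²·(1−1352/10414)·23200000000/1352 = 2.6266335 × 10^6
  → Var(ȳ_str) = 3.9646814 × 10^6.
Var(ȳ_srs) = (1 − 3196/24830)·11650000000/3196 = 3.175991 × 10^6.
deff = (3.9646814 × 10^6) / (3.175991 × 10^6) = 1.2483.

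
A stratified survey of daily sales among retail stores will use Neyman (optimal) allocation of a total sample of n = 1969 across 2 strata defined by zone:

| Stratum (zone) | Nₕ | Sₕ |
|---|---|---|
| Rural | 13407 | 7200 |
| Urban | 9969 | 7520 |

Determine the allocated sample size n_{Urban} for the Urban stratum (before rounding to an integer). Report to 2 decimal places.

Neyman allocation: nₕ = n·NₕSₕ / Σⱼ NⱼSⱼ.
Σ NⱼSⱼ = 13407·7200 + 9969·7520 = 1.7149728 × 10^8.
n_{Urban} = 1969·9969·7520 / (1.7149728 × 10^8) = 860.71.

860.71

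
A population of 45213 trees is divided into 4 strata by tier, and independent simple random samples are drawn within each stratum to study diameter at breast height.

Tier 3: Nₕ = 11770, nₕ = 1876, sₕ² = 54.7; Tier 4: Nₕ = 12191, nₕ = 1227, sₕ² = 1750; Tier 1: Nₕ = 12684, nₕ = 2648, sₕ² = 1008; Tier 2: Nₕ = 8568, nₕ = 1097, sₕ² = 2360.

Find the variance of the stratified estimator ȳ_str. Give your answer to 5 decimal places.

Var(ȳ_str) = Σₕ Wₕ²(1 − fₕ)sₕ²/nₕ with Wₕ = Nₕ/N, N = 45213.
Tier 3: Wₕ = 0.26032336; term = 0.26032336²·(1 − 0.15938828)·54.7/1876 = 0.0016610252.
Tier 4: Wₕ = 0.26963484; term = 0.26963484²·(1 − 0.10064802)·1750/1227 = 0.093255659.
Tier 1: Wₕ = 0.28053878; term = 0.28053878²·(1 − 0.20876695)·1008/2648 = 0.023704609.
Tier 2: Wₕ = 0.18950302; term = 0.18950302²·(1 − 0.12803455)·2360/1097 = 0.067365404.
Sum = 0.1859867.

0.18599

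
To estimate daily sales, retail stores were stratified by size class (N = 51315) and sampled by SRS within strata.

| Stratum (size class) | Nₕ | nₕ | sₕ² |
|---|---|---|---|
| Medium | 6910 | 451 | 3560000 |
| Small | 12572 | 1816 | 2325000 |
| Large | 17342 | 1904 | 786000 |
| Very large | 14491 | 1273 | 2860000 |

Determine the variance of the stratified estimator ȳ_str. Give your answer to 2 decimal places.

Var(ȳ_str) = Σₕ Wₕ²(1 − fₕ)sₕ²/nₕ with Wₕ = Nₕ/N, N = 51315.
Medium: Wₕ = 0.13465848; term = 0.13465848²·(1 − 0.06526773)·3560000/451 = 133.79138.
Small: Wₕ = 0.24499659; term = 0.24499659²·(1 − 0.14444798)·2325000/1816 = 65.746647.
Large: Wₕ = 0.33795187; term = 0.33795187²·(1 − 0.10979126)·786000/1904 = 41.971757.
Very large: Wₕ = 0.28239306; term = 0.28239306²·(1 − 0.08784763)·2860000/1273 = 163.42296.
Sum = 404.93274.

404.93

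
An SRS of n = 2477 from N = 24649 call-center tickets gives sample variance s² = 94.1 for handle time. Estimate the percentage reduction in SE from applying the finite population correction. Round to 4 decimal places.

f = n/N = 2477/24649 = 0.10049089.
SE_no-fpc = √(s²/n) = 0.19490896; SE_fpc = √((1−f)s²/n) = 0.18485644.
Ratio = √(1−f) = 0.94842454. Reduction = 100·(1 − 0.94842454) = 5.1575%.

5.1575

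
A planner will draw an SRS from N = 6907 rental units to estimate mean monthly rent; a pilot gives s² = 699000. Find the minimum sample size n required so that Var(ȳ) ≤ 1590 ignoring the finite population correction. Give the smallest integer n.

440

Without fpc, n₀ = s²/D = 699000/1590 = 439.6226.
Rounding up, n = 440.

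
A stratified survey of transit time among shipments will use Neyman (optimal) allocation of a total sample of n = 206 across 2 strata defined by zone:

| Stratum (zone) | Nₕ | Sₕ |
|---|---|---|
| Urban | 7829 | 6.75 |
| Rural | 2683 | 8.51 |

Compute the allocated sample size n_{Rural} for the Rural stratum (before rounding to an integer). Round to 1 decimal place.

62.2

Neyman allocation: nₕ = n·NₕSₕ / Σⱼ NⱼSⱼ.
Σ NⱼSⱼ = 7829·6.75 + 2683·8.51 = 75678.08.
n_{Rural} = 206·2683·8.51 / 75678.08 = 62.2.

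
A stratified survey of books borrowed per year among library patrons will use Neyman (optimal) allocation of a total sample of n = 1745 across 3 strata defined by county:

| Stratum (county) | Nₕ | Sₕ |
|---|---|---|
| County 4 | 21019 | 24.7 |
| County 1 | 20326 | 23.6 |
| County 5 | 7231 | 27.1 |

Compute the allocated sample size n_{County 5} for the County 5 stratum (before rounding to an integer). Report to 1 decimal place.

286.2

Neyman allocation: nₕ = n·NₕSₕ / Σⱼ NⱼSⱼ.
Σ NⱼSⱼ = 21019·24.7 + 20326·23.6 + 7231·27.1 = 1.194823 × 10^6.
n_{County 5} = 1745·7231·27.1 / (1.194823 × 10^6) = 286.2.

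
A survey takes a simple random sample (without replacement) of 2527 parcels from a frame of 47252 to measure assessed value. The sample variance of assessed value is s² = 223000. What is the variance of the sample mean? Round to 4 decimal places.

83.5276

Under SRS without replacement, Var(ȳ) = (1 − f)·s²/n with f = n/N = 2527/47252 = 0.05347922.
Var(ȳ) = (1 − 0.05347922)·223000/2527 = 0.94652078·88.246933 = 83.527556.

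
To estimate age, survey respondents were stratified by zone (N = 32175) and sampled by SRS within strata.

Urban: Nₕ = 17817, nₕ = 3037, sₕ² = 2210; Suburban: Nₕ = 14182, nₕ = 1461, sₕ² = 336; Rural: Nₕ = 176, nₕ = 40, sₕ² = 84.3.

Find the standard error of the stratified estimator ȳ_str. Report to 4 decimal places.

0.4746

Var(ȳ_str) = Σₕ Wₕ²(1 − fₕ)sₕ²/nₕ with Wₕ = Nₕ/N, N = 32175.
Urban: Wₕ = 0.55375291; term = 0.55375291²·(1 − 0.17045518)·2210/3037 = 0.18510553.
Suburban: Wₕ = 0.44077700; term = 0.44077700²·(1 − 0.10301791)·336/1461 = 0.040078428.
Rural: Wₕ = 0.00547009; term = 0.00547009²·(1 − 0.22727273)·84.3/40 = 4.8728388 × 10^-5.
Sum = 0.22523269.
SE = √(0.22523269) = 0.4746.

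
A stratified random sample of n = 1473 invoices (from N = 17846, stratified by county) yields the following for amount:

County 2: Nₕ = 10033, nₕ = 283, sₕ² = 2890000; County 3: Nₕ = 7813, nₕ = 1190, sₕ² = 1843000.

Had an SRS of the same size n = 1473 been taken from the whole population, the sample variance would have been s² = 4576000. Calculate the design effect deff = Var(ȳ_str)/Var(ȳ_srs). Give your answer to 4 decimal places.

Var(ȳ_str) = Σ Wₕ²(1−fₕ)sₕ²/nₕ with Wₕ = Nₕ/17846:
  County 2: (10033/17846)²·(1−283/10033)·2890000/283 = 3136.6428
  County 3: (7813/17846)²·(1−1190/7813)·1843000/1190 = 251.63392
  → Var(ȳ_str) = 3388.2767.
Var(ȳ_srs) = (1 − 1473/17846)·4576000/1473 = 2850.1692.
deff = 3388.2767 / 2850.1692 = 1.1888.

1.1888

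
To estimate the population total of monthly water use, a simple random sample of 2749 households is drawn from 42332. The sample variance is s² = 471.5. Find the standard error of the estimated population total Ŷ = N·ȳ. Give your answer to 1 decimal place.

16952.8

Var(Ŷ) = N²·Var(ȳ) = N²·(1 − n/N)·s²/n.
f = 2749/42332 = 0.06493905; Var(ȳ) = 0.93506095·471.5/2749 = 0.16037877.
Var(Ŷ) = 42332² · 0.16037877 = 2.8739847 × 10^8.
SE(Ŷ) = √(2.8739847 × 10^8) = 16952.8.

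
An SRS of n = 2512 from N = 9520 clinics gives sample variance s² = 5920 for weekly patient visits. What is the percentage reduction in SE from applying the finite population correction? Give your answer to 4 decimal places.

f = n/N = 2512/9520 = 0.26386555.
SE_no-fpc = √(s²/n) = 1.5351508; SE_fpc = √((1−f)s²/n) = 1.3171329.
Ratio = √(1−f) = 0.85798278. Reduction = 100·(1 − 0.85798278) = 14.2017%.

14.2017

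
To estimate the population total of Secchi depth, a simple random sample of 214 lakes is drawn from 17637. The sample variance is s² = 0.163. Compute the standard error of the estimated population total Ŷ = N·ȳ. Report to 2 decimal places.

Var(Ŷ) = N²·Var(ȳ) = N²·(1 − n/N)·s²/n.
f = 214/17637 = 0.01213358; Var(ȳ) = 0.98786642·0.163/214 = 7.5244031 × 10^-4.
Var(Ŷ) = 17637² · (7.5244031 × 10^-4) = 234056.92.
SE(Ŷ) = √(234056.92) = 483.79.

483.79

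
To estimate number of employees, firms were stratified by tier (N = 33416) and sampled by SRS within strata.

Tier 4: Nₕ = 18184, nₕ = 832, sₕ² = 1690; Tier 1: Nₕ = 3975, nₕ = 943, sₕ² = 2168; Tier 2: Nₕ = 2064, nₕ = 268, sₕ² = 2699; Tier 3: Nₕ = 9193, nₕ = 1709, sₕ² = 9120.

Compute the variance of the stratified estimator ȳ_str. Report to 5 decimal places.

0.96103

Var(ȳ_str) = Σₕ Wₕ²(1 − fₕ)sₕ²/nₕ with Wₕ = Nₕ/N, N = 33416.
Tier 4: Wₕ = 0.54417046; term = 0.54417046²·(1 − 0.04575451)·1690/832 = 0.57397558.
Tier 1: Wₕ = 0.11895499; term = 0.11895499²·(1 − 0.23723270)·2168/943 = 0.024814469.
Tier 2: Wₕ = 0.06176682; term = 0.06176682²·(1 − 0.12984496)·2699/268 = 0.033432988.
Tier 3: Wₕ = 0.27510773; term = 0.27510773²·(1 − 0.18590232)·9120/1709 = 0.32880233.
Sum = 0.96102537.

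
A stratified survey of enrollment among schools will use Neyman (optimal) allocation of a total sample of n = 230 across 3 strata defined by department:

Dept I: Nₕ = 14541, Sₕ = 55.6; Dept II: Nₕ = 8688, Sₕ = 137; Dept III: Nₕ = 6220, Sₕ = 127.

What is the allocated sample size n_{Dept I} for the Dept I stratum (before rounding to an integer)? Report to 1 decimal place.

Neyman allocation: nₕ = n·NₕSₕ / Σⱼ NⱼSⱼ.
Σ NⱼSⱼ = 14541·55.6 + 8688·137 + 6220·127 = 2.7886756 × 10^6.
n_{Dept I} = 230·14541·55.6 / (2.7886756 × 10^6) = 66.7.

66.7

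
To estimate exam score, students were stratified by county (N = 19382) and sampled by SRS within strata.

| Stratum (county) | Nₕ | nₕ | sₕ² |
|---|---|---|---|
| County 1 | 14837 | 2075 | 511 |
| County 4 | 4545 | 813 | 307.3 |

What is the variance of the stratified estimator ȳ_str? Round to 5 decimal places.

Var(ȳ_str) = Σₕ Wₕ²(1 − fₕ)sₕ²/nₕ with Wₕ = Nₕ/N, N = 19382.
County 1: Wₕ = 0.76550408; term = 0.76550408²·(1 − 0.13985307)·511/2075 = 0.1241282.
County 4: Wₕ = 0.23449592; term = 0.23449592²·(1 − 0.17887789)·307.3/813 = 0.017066732.
Sum = 0.14119493.

0.14119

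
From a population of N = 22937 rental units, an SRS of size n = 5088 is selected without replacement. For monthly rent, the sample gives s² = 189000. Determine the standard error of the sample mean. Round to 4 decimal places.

5.3765

Under SRS without replacement, Var(ȳ) = (1 − f)·s²/n with f = n/N = 5088/22937 = 0.22182500.
Var(ȳ) = (1 − 0.22182500)·189000/5088 = 0.77817500·37.146226 = 28.906265.
SE(ȳ) = √(28.906265) = 5.3765.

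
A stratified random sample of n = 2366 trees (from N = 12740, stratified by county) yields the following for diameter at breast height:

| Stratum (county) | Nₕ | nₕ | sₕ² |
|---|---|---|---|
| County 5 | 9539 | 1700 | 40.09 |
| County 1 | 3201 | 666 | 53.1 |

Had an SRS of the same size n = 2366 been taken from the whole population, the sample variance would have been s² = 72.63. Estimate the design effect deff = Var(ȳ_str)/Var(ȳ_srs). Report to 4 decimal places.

0.5941

Var(ȳ_str) = Σ Wₕ²(1−fₕ)sₕ²/nₕ with Wₕ = Nₕ/12740:
  County 5: (9539/12740)²·(1−1700/9539)·40.09/1700 = 0.010864551
  County 1: (3201/12740)²·(1−666/3201)·53.1/666 = 0.0039860714
  → Var(ȳ_str) = 0.014850622.
Var(ȳ_srs) = (1 − 2366/12740)·72.63/2366 = 0.024996438.
deff = 0.014850622 / 0.024996438 = 0.5941.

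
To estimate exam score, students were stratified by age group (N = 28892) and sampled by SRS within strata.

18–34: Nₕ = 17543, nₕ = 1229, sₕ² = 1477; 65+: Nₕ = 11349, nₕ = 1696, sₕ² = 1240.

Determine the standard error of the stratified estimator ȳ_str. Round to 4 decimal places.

0.7127

Var(ȳ_str) = Σₕ Wₕ²(1 − fₕ)sₕ²/nₕ with Wₕ = Nₕ/N, N = 28892.
18–34: Wₕ = 0.60719230; term = 0.60719230²·(1 − 0.07005643)·1477/1229 = 0.41203843.
65+: Wₕ = 0.39280770; term = 0.39280770²·(1 − 0.14944048)·1240/1696 = 0.095953435.
Sum = 0.50799187.
SE = √(0.50799187) = 0.7127.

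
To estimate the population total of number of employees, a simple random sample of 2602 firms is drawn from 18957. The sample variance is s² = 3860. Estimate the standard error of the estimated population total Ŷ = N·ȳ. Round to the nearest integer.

21446

Var(Ŷ) = N²·Var(ȳ) = N²·(1 − n/N)·s²/n.
f = 2602/18957 = 0.13725800; Var(ȳ) = 0.86274200·3860/2602 = 1.2798555.
Var(Ŷ) = 18957² · 1.2798555 = 4.5993892 × 10^8.
SE(Ŷ) = √(4.5993892 × 10^8) = 21446.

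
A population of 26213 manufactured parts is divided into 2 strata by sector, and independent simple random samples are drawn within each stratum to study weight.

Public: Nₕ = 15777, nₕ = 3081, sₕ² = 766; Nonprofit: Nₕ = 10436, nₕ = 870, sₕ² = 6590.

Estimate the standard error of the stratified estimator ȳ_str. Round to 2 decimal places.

Var(ȳ_str) = Σₕ Wₕ²(1 − fₕ)sₕ²/nₕ with Wₕ = Nₕ/N, N = 26213.
Public: Wₕ = 0.60187693; term = 0.60187693²·(1 − 0.19528427)·766/3081 = 0.072476123.
Nonprofit: Wₕ = 0.39812307; term = 0.39812307²·(1 − 0.08336527)·6590/870 = 1.100518.
Sum = 1.1729941.
SE = √(1.1729941) = 1.08.

1.08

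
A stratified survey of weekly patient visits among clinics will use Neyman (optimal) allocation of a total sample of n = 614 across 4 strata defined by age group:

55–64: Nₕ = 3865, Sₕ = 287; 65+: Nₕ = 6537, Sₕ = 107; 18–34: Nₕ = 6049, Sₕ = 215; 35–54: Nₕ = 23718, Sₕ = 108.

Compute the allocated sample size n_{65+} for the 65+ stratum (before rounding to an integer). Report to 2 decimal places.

Neyman allocation: nₕ = n·NₕSₕ / Σⱼ NⱼSⱼ.
Σ NⱼSⱼ = 3865·287 + 6537·107 + 6049·215 + 23718·108 = 5.670793 × 10^6.
n_{65+} = 614·6537·107 / (5.670793 × 10^6) = 75.73.

75.73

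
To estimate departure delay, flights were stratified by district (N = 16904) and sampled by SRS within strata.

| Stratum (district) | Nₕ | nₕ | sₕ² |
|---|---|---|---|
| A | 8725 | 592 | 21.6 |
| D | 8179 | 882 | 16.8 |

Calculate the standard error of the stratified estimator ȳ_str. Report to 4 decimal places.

Var(ȳ_str) = Σₕ Wₕ²(1 − fₕ)sₕ²/nₕ with Wₕ = Nₕ/N, N = 16904.
A: Wₕ = 0.51615002; term = 0.51615002²·(1 − 0.06785100)·21.6/592 = 0.0090608572.
D: Wₕ = 0.48384998; term = 0.48384998²·(1 − 0.10783714)·16.8/882 = 0.0039783802.
Sum = 0.013039237.
SE = √(0.013039237) = 0.1142.

0.1142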